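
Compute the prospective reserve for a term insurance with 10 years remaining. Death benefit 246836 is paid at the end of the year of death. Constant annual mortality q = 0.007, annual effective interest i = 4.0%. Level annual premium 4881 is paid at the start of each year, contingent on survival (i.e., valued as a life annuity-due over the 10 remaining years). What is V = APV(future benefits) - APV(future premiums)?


v = 1/(1+i) = 0.961538
APV(future benefits) per unit = sum_{k=0}^{9} k_p_x * q * v^(k+1) = 0.055146
APV(future benefits) = 246836 * 0.055146 = 13611.9141
Life annuity-due factor ä_{x:10} = sum_{k=0}^{9} k_p_x * v^k = 8.193057
APV(future premiums) = 4881 * 8.193057 = 39990.3133
V = 13611.9141 - 39990.3133
= -26378.3992


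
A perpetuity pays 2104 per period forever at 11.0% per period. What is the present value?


PV = PMT / i
= 2104 / 0.11
= 19127.2727


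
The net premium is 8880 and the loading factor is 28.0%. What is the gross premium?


Gross = net * (1 + loading)
= 8880 * (1 + 0.28)
= 8880 * 1.28
= 11366.4


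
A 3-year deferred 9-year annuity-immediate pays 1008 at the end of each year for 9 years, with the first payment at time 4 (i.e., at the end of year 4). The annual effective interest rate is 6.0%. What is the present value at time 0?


PV at time 3 of the 9-year annuity-immediate:
a_n = 1008 * (1-(1+0.06)^(-9))/0.06 = 6856.1058
Discount back 3 years to time 0:
PV = 6856.1058 * (1+0.06)^(-3)
= 6856.1058 * 0.839619
= 5756.5186


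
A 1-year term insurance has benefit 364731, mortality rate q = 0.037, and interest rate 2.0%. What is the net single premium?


NSP = benefit * q * v
v = 1/(1+i) = 0.980392
NSP = 364731 * 0.037 * 0.980392
= 13230.4382


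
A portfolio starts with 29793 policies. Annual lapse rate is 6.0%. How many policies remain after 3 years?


remaining = initial * (1 - lapse)^years
= 29793 * (1 - 0.06)^3
= 29793 * 0.830584
= 24745.5891


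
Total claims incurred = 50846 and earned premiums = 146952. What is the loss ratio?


Loss ratio = claims / premiums
= 50846 / 146952
= 0.346


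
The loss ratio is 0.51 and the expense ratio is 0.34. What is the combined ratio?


Combined ratio = loss ratio + expense ratio
= 0.51 + 0.34
= 0.85


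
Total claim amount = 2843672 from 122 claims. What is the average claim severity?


severity = total / number
= 2843672 / 122
= 23308.7869


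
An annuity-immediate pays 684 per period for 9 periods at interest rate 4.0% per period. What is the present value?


PV = PMT * (1 - (1+i)^(-n)) / i
= 684 * (1 - (1+0.04)^(-9)) / 0.04
= 684 * (1 - 0.702587) / 0.04
= 684 * 7.435332
= 5085.7668


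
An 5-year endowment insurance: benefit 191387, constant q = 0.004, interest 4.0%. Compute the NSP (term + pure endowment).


Term component = 3381.9901
Pure endowment = 5_p_x * v^5 * benefit = 0.980159 * 0.821927 * 191387 = 154185.1084
NSP = 157567.0986


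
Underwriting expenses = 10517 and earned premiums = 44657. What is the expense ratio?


Expense ratio = expenses / premiums
= 10517 / 44657
= 0.2355


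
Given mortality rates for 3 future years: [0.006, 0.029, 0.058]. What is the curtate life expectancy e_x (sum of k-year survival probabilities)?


e_x = sum_{k=1}^{n} k_p_x
k_p_x values:
  1_p_x = 0.994
  2_p_x = 0.965174
  3_p_x = 0.909194
e_x = 2.8684


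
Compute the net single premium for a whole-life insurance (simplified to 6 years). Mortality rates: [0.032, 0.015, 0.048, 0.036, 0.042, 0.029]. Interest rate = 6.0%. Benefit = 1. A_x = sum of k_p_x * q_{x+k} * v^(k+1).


v = 0.943396
Year 0: k_p_x=1.0, q=0.032, term=0.030189
Year 1: k_p_x=0.968, q=0.015, term=0.012923
Year 2: k_p_x=0.95348, q=0.048, term=0.038427
Year 3: k_p_x=0.907713, q=0.036, term=0.025884
Year 4: k_p_x=0.875035, q=0.042, term=0.027463
Year 5: k_p_x=0.838284, q=0.029, term=0.017138
A_x = 0.152


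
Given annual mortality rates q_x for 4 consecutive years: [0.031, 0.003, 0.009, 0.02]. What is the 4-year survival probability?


p_k = 1 - q_k for each year
Survival = product of (1 - q_k)
= 0.969 * 0.997 * 0.991 * 0.98
= 0.9383


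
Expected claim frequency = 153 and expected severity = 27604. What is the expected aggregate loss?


E[S] = E[N] * E[X]
= 153 * 27604
= 4.2234e+06


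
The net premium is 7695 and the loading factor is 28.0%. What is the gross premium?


Gross = net * (1 + loading)
= 7695 * (1 + 0.28)
= 7695 * 1.28
= 9849.6


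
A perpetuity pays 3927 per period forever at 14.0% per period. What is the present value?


PV = PMT / i
= 3927 / 0.14
= 28050.0


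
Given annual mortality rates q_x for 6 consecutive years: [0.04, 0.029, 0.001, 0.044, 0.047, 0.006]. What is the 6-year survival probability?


p_k = 1 - q_k for each year
Survival = product of (1 - q_k)
= 0.96 * 0.971 * 0.999 * 0.956 * 0.953 * 0.994
= 0.8433


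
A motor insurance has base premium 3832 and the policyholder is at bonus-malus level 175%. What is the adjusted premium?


adjusted = base * BM_level / 100
= 3832 * 175 / 100
= 3832 * 1.75
= 6706.0


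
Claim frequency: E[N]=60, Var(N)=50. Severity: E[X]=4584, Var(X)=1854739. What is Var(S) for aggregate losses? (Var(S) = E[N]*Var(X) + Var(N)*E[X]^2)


Var(S) = E[N]*Var(X) + Var(N)*E[X]^2
= 60*1854739 + 50*4584^2
= 111284340 + 1050652800
= 1.1619e+09


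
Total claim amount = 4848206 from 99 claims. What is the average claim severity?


severity = total / number
= 4848206 / 99
= 48971.7778


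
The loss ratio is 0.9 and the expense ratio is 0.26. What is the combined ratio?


Combined ratio = loss ratio + expense ratio
= 0.9 + 0.26
= 1.16


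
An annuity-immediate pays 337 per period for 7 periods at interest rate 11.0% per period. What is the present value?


PV = PMT * (1 - (1+i)^(-n)) / i
= 337 * (1 - (1+0.11)^(-7)) / 0.11
= 337 * (1 - 0.481658) / 0.11
= 337 * 4.712196
= 1588.0101


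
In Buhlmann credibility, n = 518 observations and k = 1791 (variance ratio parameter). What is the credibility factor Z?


Z = n / (n + k)
= 518 / (518 + 1791)
= 518 / 2309
= 0.2243


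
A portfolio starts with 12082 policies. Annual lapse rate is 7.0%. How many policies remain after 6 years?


remaining = initial * (1 - lapse)^years
= 12082 * (1 - 0.07)^6
= 12082 * 0.64699
= 7816.9354


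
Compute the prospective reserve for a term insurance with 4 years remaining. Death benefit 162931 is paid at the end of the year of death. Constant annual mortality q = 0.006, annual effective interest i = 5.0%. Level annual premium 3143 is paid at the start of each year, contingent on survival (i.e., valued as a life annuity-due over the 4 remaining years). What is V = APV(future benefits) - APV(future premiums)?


v = 1/(1+i) = 0.952381
APV(future benefits) per unit = sum_{k=0}^{3} k_p_x * q * v^(k+1) = 0.021093
APV(future benefits) = 162931 * 0.021093 = 3436.658
Life annuity-due factor ä_{x:4} = sum_{k=0}^{3} k_p_x * v^k = 3.691226
APV(future premiums) = 3143 * 3.691226 = 11601.5236
V = 3436.658 - 11601.5236
= -8164.8655


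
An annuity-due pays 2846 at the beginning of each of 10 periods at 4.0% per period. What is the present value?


PV_due = PMT * (1-(1+i)^(-n))/i * (1+i)
PV_immediate = 23083.6094
PV_due = 23083.6094 * 1.04
= 24006.9538


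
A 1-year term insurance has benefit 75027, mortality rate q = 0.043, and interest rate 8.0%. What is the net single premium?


NSP = benefit * q * v
v = 1/(1+i) = 0.925926
NSP = 75027 * 0.043 * 0.925926
= 2987.1861


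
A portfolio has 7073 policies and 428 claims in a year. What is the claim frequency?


frequency = claims / policies
= 428 / 7073
= 0.0605


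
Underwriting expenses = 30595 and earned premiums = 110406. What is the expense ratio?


Expense ratio = expenses / premiums
= 30595 / 110406
= 0.2771


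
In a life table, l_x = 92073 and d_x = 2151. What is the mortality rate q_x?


q_x = d_x / l_x
= 2151 / 92073
= 0.0234


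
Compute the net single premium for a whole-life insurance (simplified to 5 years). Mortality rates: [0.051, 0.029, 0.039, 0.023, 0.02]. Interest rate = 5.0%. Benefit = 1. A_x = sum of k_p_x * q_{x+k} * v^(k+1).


v = 0.952381
Year 0: k_p_x=1.0, q=0.051, term=0.048571
Year 1: k_p_x=0.949, q=0.029, term=0.024962
Year 2: k_p_x=0.921479, q=0.039, term=0.031044
Year 3: k_p_x=0.885541, q=0.023, term=0.016756
Year 4: k_p_x=0.865174, q=0.02, term=0.013558
A_x = 0.1349


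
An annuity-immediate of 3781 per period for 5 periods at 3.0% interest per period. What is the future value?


FV = PMT * ((1+i)^n - 1) / i
= 3781 * ((1.03)^5 - 1) / 0.03
= 3781 * (1.159274 - 1) / 0.03
= 20073.8425


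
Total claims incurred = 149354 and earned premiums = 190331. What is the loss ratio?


Loss ratio = claims / premiums
= 149354 / 190331
= 0.7847


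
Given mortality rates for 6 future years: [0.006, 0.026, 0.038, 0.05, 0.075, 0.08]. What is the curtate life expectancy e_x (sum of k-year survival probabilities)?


e_x = sum_{k=1}^{n} k_p_x
k_p_x values:
  1_p_x = 0.994
  2_p_x = 0.968156
  3_p_x = 0.931366
  4_p_x = 0.884798
  5_p_x = 0.818438
  6_p_x = 0.752963
e_x = 5.3497


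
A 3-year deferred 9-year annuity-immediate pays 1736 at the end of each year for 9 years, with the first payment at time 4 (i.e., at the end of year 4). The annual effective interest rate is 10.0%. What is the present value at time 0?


PV at time 3 of the 9-year annuity-immediate:
a_n = 1736 * (1-(1+0.1)^(-9))/0.1 = 9997.6653
Discount back 3 years to time 0:
PV = 9997.6653 * (1+0.1)^(-3)
= 9997.6653 * 0.751315
= 7511.3939


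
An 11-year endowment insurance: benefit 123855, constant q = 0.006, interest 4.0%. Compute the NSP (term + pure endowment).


Term component = 6333.2142
Pure endowment = 11_p_x * v^11 * benefit = 0.935945 * 0.649581 * 123855 = 75300.3578
NSP = 81633.572


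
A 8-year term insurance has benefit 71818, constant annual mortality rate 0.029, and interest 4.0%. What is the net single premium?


NSP = benefit * sum_{k=0}^{n-1} k_p_x * q * v^(k+1)
With constant q=0.029, v=0.961538
Sum = 0.177609
NSP = 71818 * 0.177609
= 12755.5025


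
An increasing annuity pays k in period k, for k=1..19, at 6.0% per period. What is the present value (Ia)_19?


(Ia)_n = sum_{k=1}^{n} k * v^k, v = 1/(1+i)
v = 0.943396
Sum computed term by term:
(Ia)_19 = 92.4643


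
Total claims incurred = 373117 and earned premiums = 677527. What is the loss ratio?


Loss ratio = claims / premiums
= 373117 / 677527
= 0.5507


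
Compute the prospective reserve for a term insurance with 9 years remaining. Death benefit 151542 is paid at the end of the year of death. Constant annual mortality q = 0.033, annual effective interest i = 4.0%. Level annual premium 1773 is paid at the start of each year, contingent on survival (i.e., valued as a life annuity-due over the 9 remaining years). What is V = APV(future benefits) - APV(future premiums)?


v = 1/(1+i) = 0.961538
APV(future benefits) per unit = sum_{k=0}^{8} k_p_x * q * v^(k+1) = 0.217238
APV(future benefits) = 151542 * 0.217238 = 32920.6697
Life annuity-due factor ä_{x:9} = sum_{k=0}^{8} k_p_x * v^k = 6.846286
APV(future premiums) = 1773 * 6.846286 = 12138.4653
V = 32920.6697 - 12138.4653
= 20782.2044


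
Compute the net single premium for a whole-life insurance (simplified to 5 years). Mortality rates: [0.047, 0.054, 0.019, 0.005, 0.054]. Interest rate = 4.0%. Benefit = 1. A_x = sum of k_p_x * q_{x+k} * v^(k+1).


v = 0.961538
Year 0: k_p_x=1.0, q=0.047, term=0.045192
Year 1: k_p_x=0.953, q=0.054, term=0.04758
Year 2: k_p_x=0.901538, q=0.019, term=0.015228
Year 3: k_p_x=0.884409, q=0.005, term=0.00378
Year 4: k_p_x=0.879987, q=0.054, term=0.039057
A_x = 0.1508


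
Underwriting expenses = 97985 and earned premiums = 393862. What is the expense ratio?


Expense ratio = expenses / premiums
= 97985 / 393862
= 0.2488


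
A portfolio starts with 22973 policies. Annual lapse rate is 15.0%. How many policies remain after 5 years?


remaining = initial * (1 - lapse)^years
= 22973 * (1 - 0.15)^5
= 22973 * 0.443705
= 10193.2421


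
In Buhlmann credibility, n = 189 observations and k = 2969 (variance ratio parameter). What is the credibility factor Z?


Z = n / (n + k)
= 189 / (189 + 2969)
= 189 / 3158
= 0.0598


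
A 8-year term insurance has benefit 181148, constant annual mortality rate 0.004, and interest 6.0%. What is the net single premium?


NSP = benefit * sum_{k=0}^{n-1} k_p_x * q * v^(k+1)
With constant q=0.004, v=0.943396
Sum = 0.024524
NSP = 181148 * 0.024524
= 4442.496


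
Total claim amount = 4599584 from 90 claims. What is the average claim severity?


severity = total / number
= 4599584 / 90
= 51106.4889


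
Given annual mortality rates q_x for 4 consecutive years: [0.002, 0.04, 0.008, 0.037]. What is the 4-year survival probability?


p_k = 1 - q_k for each year
Survival = product of (1 - q_k)
= 0.998 * 0.96 * 0.992 * 0.963
= 0.9152


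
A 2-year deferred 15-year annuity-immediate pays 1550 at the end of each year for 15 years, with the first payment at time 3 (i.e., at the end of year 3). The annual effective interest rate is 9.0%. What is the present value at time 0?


PV at time 2 of the 15-year annuity-immediate:
a_n = 1550 * (1-(1+0.09)^(-15))/0.09 = 12494.0671
Discount back 2 years to time 0:
PV = 12494.0671 * (1+0.09)^(-2)
= 12494.0671 * 0.84168
= 10516.0063


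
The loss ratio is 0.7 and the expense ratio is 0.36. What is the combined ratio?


Combined ratio = loss ratio + expense ratio
= 0.7 + 0.36
= 1.06


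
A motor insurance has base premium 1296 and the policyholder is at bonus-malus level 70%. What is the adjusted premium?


adjusted = base * BM_level / 100
= 1296 * 70 / 100
= 1296 * 0.7
= 907.2


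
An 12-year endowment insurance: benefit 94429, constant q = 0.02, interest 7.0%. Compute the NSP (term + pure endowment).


Term component = 13672.8238
Pure endowment = 12_p_x * v^12 * benefit = 0.784717 * 0.444012 * 94429 = 32901.2931
NSP = 46574.1168


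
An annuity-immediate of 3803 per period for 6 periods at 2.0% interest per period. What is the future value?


FV = PMT * ((1+i)^n - 1) / i
= 3803 * ((1.02)^6 - 1) / 0.02
= 3803 * (1.126162 - 1) / 0.02
= 23989.784


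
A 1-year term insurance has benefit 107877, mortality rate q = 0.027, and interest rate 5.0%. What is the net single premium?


NSP = benefit * q * v
v = 1/(1+i) = 0.952381
NSP = 107877 * 0.027 * 0.952381
= 2773.98


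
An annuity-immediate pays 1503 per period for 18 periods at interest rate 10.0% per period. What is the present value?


PV = PMT * (1 - (1+i)^(-n)) / i
= 1503 * (1 - (1+0.1)^(-18)) / 0.1
= 1503 * (1 - 0.179859) / 0.1
= 1503 * 8.201412
= 12326.7224


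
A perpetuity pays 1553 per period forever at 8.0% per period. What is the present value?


PV = PMT / i
= 1553 / 0.08
= 19412.5


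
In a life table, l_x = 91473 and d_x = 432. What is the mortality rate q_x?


q_x = d_x / l_x
= 432 / 91473
= 0.0047


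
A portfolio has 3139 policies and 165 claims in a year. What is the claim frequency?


frequency = claims / policies
= 165 / 3139
= 0.0526


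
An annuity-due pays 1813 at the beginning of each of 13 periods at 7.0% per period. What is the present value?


PV_due = PMT * (1-(1+i)^(-n))/i * (1+i)
PV_immediate = 15152.4208
PV_due = 15152.4208 * 1.07
= 16213.0903


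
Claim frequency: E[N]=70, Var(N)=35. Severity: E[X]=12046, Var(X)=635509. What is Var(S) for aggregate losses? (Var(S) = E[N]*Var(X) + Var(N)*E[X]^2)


Var(S) = E[N]*Var(X) + Var(N)*E[X]^2
= 70*635509 + 35*12046^2
= 44485630 + 5078714060
= 5.1232e+09


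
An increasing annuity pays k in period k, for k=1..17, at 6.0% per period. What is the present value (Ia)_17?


(Ia)_n = sum_{k=1}^{n} k * v^k, v = 1/(1+i)
v = 0.943396
Sum computed term by term:
(Ia)_17 = 79.8783


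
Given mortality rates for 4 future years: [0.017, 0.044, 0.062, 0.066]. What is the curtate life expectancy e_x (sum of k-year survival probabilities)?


e_x = sum_{k=1}^{n} k_p_x
k_p_x values:
  1_p_x = 0.983
  2_p_x = 0.939748
  3_p_x = 0.881484
  4_p_x = 0.823306
e_x = 3.6275


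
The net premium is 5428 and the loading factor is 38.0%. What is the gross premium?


Gross = net * (1 + loading)
= 5428 * (1 + 0.38)
= 5428 * 1.38
= 7490.64


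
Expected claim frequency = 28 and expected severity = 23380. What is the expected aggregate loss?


E[S] = E[N] * E[X]
= 28 * 23380
= 654640


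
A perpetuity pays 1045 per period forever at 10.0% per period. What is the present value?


PV = PMT / i
= 1045 / 0.1
= 10450.0


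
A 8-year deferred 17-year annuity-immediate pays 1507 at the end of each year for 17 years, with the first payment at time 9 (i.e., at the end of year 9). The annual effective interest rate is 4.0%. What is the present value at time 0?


PV at time 8 of the 17-year annuity-immediate:
a_n = 1507 * (1-(1+0.04)^(-17))/0.04 = 18333.663
Discount back 8 years to time 0:
PV = 18333.663 * (1+0.04)^(-8)
= 18333.663 * 0.73069
= 13396.2279


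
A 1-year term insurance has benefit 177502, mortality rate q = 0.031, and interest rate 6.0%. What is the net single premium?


NSP = benefit * q * v
v = 1/(1+i) = 0.943396
NSP = 177502 * 0.031 * 0.943396
= 5191.0962


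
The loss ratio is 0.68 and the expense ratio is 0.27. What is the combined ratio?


Combined ratio = loss ratio + expense ratio
= 0.68 + 0.27
= 0.95


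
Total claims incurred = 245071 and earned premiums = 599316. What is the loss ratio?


Loss ratio = claims / premiums
= 245071 / 599316
= 0.4089


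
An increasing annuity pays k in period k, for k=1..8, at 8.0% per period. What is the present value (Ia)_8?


(Ia)_n = sum_{k=1}^{n} k * v^k, v = 1/(1+i)
v = 0.925926
Sum computed term by term:
(Ia)_8 = 23.5527


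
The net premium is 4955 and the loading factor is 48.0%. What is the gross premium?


Gross = net * (1 + loading)
= 4955 * (1 + 0.48)
= 4955 * 1.48
= 7333.4


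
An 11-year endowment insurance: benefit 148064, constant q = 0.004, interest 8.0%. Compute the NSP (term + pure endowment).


Term component = 4157.1793
Pure endowment = 11_p_x * v^11 * benefit = 0.95687 * 0.428883 * 148064 = 60763.2354
NSP = 64920.4146


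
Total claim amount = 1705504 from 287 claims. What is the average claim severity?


severity = total / number
= 1705504 / 287
= 5942.5226


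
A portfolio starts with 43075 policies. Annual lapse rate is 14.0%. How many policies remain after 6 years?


remaining = initial * (1 - lapse)^years
= 43075 * (1 - 0.14)^6
= 43075 * 0.404567
= 17426.7337


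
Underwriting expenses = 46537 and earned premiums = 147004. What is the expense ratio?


Expense ratio = expenses / premiums
= 46537 / 147004
= 0.3166


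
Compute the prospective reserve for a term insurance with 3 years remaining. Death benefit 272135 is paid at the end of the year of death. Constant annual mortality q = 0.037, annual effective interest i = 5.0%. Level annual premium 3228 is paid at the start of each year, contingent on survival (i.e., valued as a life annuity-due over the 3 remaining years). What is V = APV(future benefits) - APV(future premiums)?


v = 1/(1+i) = 0.952381
APV(future benefits) per unit = sum_{k=0}^{2} k_p_x * q * v^(k+1) = 0.097197
APV(future benefits) = 272135 * 0.097197 = 26450.7117
Life annuity-due factor ä_{x:3} = sum_{k=0}^{2} k_p_x * v^k = 2.758294
APV(future premiums) = 3228 * 2.758294 = 8903.7726
V = 26450.7117 - 8903.7726
= 17546.939


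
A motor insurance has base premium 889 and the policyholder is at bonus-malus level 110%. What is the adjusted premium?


adjusted = base * BM_level / 100
= 889 * 110 / 100
= 889 * 1.1
= 977.9


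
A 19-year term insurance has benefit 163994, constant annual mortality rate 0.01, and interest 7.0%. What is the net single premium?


NSP = benefit * sum_{k=0}^{n-1} k_p_x * q * v^(k+1)
With constant q=0.01, v=0.934579
Sum = 0.096445
NSP = 163994 * 0.096445
= 15816.3499


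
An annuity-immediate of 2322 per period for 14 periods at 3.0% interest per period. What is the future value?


FV = PMT * ((1+i)^n - 1) / i
= 2322 * ((1.03)^14 - 1) / 0.03
= 2322 * (1.51259 - 1) / 0.03
= 39674.4447


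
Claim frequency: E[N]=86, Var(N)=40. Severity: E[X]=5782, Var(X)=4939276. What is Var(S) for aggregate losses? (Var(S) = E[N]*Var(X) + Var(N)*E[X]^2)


Var(S) = E[N]*Var(X) + Var(N)*E[X]^2
= 86*4939276 + 40*5782^2
= 424777736 + 1337260960
= 1.7620e+09


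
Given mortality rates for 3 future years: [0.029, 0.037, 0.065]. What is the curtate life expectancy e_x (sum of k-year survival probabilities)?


e_x = sum_{k=1}^{n} k_p_x
k_p_x values:
  1_p_x = 0.971
  2_p_x = 0.935073
  3_p_x = 0.874293
e_x = 2.7804


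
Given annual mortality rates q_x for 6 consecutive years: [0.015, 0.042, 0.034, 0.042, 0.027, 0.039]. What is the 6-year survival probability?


p_k = 1 - q_k for each year
Survival = product of (1 - q_k)
= 0.985 * 0.958 * 0.966 * 0.958 * 0.973 * 0.961
= 0.8165


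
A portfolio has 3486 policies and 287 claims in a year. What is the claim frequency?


frequency = claims / policies
= 287 / 3486
= 0.0823


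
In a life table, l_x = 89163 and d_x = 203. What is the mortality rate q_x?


q_x = d_x / l_x
= 203 / 89163
= 0.0023


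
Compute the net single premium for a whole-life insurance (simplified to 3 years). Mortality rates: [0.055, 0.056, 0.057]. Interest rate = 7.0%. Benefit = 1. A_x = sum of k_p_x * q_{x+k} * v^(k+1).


v = 0.934579
Year 0: k_p_x=1.0, q=0.055, term=0.051402
Year 1: k_p_x=0.945, q=0.056, term=0.046222
Year 2: k_p_x=0.89208, q=0.057, term=0.041508
A_x = 0.1391


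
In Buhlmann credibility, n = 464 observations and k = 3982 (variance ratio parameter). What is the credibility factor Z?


Z = n / (n + k)
= 464 / (464 + 3982)
= 464 / 4446
= 0.1044


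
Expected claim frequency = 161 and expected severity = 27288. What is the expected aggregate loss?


E[S] = E[N] * E[X]
= 161 * 27288
= 4.3934e+06


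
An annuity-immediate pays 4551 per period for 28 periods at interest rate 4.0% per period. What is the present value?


PV = PMT * (1 - (1+i)^(-n)) / i
= 4551 * (1 - (1+0.04)^(-28)) / 0.04
= 4551 * (1 - 0.333477) / 0.04
= 4551 * 16.663063
= 75833.6007


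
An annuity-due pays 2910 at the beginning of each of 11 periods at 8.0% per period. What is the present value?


PV_due = PMT * (1-(1+i)^(-n))/i * (1+i)
PV_immediate = 20774.386
PV_due = 20774.386 * 1.08
= 22436.3369


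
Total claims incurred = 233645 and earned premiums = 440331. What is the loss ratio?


Loss ratio = claims / premiums
= 233645 / 440331
= 0.5306


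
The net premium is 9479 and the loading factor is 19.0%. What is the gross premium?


Gross = net * (1 + loading)
= 9479 * (1 + 0.19)
= 9479 * 1.19
= 11280.01


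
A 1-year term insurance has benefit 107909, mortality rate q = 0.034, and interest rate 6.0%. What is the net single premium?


NSP = benefit * q * v
v = 1/(1+i) = 0.943396
NSP = 107909 * 0.034 * 0.943396
= 3461.2321


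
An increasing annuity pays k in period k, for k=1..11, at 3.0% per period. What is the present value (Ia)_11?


(Ia)_n = sum_{k=1}^{n} k * v^k, v = 1/(1+i)
v = 0.970874
Sum computed term by term:
(Ia)_11 = 52.7856


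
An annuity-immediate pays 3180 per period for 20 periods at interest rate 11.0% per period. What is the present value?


PV = PMT * (1 - (1+i)^(-n)) / i
= 3180 * (1 - (1+0.11)^(-20)) / 0.11
= 3180 * (1 - 0.124034) / 0.11
= 3180 * 7.963328
= 25323.3834


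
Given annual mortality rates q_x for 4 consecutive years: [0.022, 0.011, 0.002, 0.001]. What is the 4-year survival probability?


p_k = 1 - q_k for each year
Survival = product of (1 - q_k)
= 0.978 * 0.989 * 0.998 * 0.999
= 0.9643


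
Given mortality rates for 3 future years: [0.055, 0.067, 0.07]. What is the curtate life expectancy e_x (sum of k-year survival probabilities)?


e_x = sum_{k=1}^{n} k_p_x
k_p_x values:
  1_p_x = 0.945
  2_p_x = 0.881685
  3_p_x = 0.819967
e_x = 2.6467


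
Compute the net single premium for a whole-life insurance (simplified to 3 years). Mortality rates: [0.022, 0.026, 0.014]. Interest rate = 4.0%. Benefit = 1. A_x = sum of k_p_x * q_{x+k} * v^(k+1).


v = 0.961538
Year 0: k_p_x=1.0, q=0.022, term=0.021154
Year 1: k_p_x=0.978, q=0.026, term=0.02351
Year 2: k_p_x=0.952572, q=0.014, term=0.011856
A_x = 0.0565


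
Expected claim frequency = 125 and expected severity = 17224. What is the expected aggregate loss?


E[S] = E[N] * E[X]
= 125 * 17224
= 2.1530e+06


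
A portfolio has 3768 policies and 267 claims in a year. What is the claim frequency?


frequency = claims / policies
= 267 / 3768
= 0.0709


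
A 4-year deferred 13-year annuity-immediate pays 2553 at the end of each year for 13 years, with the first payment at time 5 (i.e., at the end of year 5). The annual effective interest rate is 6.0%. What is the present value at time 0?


PV at time 4 of the 13-year annuity-immediate:
a_n = 2553 * (1-(1+0.06)^(-13))/0.06 = 22600.8996
Discount back 4 years to time 0:
PV = 22600.8996 * (1+0.06)^(-4)
= 22600.8996 * 0.792094
= 17902.0294


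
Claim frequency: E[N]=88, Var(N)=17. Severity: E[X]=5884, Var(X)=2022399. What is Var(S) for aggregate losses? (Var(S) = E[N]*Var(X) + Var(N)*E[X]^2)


Var(S) = E[N]*Var(X) + Var(N)*E[X]^2
= 88*2022399 + 17*5884^2
= 177971112 + 588564752
= 7.6654e+08


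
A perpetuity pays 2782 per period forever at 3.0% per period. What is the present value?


PV = PMT / i
= 2782 / 0.03
= 92733.3333


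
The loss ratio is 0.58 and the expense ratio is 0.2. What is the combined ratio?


Combined ratio = loss ratio + expense ratio
= 0.58 + 0.2
= 0.78


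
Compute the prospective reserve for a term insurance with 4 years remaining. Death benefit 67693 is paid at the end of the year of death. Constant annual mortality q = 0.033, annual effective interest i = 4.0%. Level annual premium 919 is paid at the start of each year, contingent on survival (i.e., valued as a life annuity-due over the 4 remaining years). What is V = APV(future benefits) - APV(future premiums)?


v = 1/(1+i) = 0.961538
APV(future benefits) per unit = sum_{k=0}^{3} k_p_x * q * v^(k+1) = 0.114174
APV(future benefits) = 67693 * 0.114174 = 7728.7747
Life annuity-due factor ä_{x:4} = sum_{k=0}^{3} k_p_x * v^k = 3.598208
APV(future premiums) = 919 * 3.598208 = 3306.7533
V = 7728.7747 - 3306.7533
= 4422.0214


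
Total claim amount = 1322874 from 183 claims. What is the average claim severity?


severity = total / number
= 1322874 / 183
= 7228.8197


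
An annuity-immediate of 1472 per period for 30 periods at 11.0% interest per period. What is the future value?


FV = PMT * ((1+i)^n - 1) / i
= 1472 * ((1.11)^30 - 1) / 0.11
= 1472 * (22.892297 - 1) / 0.11
= 292958.7323


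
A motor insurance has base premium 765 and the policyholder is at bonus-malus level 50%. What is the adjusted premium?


adjusted = base * BM_level / 100
= 765 * 50 / 100
= 765 * 0.5
= 382.5


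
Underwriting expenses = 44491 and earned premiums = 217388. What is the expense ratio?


Expense ratio = expenses / premiums
= 44491 / 217388
= 0.2047


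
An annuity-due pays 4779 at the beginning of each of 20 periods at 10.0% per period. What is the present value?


PV_due = PMT * (1-(1+i)^(-n))/i * (1+i)
PV_immediate = 40686.321
PV_due = 40686.321 * 1.1
= 44754.9531


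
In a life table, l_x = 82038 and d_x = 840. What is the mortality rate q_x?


q_x = d_x / l_x
= 840 / 82038
= 0.0102


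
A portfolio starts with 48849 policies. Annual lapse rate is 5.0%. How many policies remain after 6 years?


remaining = initial * (1 - lapse)^years
= 48849 * (1 - 0.05)^6
= 48849 * 0.735092
= 35908.5038


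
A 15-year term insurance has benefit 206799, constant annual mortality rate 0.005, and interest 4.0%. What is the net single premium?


NSP = benefit * sum_{k=0}^{n-1} k_p_x * q * v^(k+1)
With constant q=0.005, v=0.961538
Sum = 0.053884
NSP = 206799 * 0.053884
= 11143.1086


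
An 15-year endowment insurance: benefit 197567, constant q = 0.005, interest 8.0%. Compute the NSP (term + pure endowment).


Term component = 8223.3379
Pure endowment = 15_p_x * v^15 * benefit = 0.927569 * 0.315242 * 197567 = 57770.2549
NSP = 65993.5929


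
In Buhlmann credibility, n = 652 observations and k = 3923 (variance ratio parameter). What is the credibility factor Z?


Z = n / (n + k)
= 652 / (652 + 3923)
= 652 / 4575
= 0.1425


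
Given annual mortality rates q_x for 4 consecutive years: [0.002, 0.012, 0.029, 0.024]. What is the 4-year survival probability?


p_k = 1 - q_k for each year
Survival = product of (1 - q_k)
= 0.998 * 0.988 * 0.971 * 0.976
= 0.9345


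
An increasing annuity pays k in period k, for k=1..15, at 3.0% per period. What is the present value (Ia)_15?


(Ia)_n = sum_{k=1}^{n} k * v^k, v = 1/(1+i)
v = 0.970874
Sum computed term by term:
(Ia)_15 = 88.9381


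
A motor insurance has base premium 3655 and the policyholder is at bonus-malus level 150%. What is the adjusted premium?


adjusted = base * BM_level / 100
= 3655 * 150 / 100
= 3655 * 1.5
= 5482.5


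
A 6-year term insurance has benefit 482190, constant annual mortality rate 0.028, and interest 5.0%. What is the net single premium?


NSP = benefit * sum_{k=0}^{n-1} k_p_x * q * v^(k+1)
With constant q=0.028, v=0.952381
Sum = 0.13307
NSP = 482190 * 0.13307
= 64164.8696


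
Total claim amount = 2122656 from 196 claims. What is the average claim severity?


severity = total / number
= 2122656 / 196
= 10829.8776


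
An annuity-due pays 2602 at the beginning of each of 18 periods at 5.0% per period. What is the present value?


PV_due = PMT * (1-(1+i)^(-n))/i * (1+i)
PV_immediate = 30416.3051
PV_due = 30416.3051 * 1.05
= 31937.1204


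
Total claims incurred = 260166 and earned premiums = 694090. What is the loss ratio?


Loss ratio = claims / premiums
= 260166 / 694090
= 0.3748


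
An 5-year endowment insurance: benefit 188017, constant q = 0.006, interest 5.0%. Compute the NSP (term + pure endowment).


Term component = 4828.6641
Pure endowment = 5_p_x * v^5 * benefit = 0.970358 * 0.783526 * 188017 = 142949.4687
NSP = 147778.1327


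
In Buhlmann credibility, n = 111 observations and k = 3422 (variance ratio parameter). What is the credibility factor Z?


Z = n / (n + k)
= 111 / (111 + 3422)
= 111 / 3533
= 0.0314


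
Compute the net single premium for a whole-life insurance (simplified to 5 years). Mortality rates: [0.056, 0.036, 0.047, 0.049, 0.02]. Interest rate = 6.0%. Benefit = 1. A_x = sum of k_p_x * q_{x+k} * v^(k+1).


v = 0.943396
Year 0: k_p_x=1.0, q=0.056, term=0.05283
Year 1: k_p_x=0.944, q=0.036, term=0.030246
Year 2: k_p_x=0.910016, q=0.047, term=0.035911
Year 3: k_p_x=0.867245, q=0.049, term=0.03366
Year 4: k_p_x=0.82475, q=0.02, term=0.012326
A_x = 0.165


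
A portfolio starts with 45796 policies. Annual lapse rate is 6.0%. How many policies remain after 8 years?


remaining = initial * (1 - lapse)^years
= 45796 * (1 - 0.06)^8
= 45796 * 0.609569
= 27915.8191


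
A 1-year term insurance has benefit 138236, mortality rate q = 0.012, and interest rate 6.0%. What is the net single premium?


NSP = benefit * q * v
v = 1/(1+i) = 0.943396
NSP = 138236 * 0.012 * 0.943396
= 1564.9358


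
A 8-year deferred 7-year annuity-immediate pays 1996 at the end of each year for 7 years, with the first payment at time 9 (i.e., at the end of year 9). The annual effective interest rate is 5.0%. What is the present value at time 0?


PV at time 8 of the 7-year annuity-immediate:
a_n = 1996 * (1-(1+0.05)^(-7))/0.05 = 11549.6013
Discount back 8 years to time 0:
PV = 11549.6013 * (1+0.05)^(-8)
= 11549.6013 * 0.676839
= 7817.2248


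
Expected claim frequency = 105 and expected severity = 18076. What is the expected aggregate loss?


E[S] = E[N] * E[X]
= 105 * 18076
= 1.8980e+06


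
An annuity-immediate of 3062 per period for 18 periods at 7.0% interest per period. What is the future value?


FV = PMT * ((1+i)^n - 1) / i
= 3062 * ((1.07)^18 - 1) / 0.07
= 3062 * (3.379932 - 1) / 0.07
= 104105.0375


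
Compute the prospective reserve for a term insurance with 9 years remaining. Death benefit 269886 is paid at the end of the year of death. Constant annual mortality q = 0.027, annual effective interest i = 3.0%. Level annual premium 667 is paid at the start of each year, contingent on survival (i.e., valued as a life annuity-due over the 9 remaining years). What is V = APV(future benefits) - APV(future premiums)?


v = 1/(1+i) = 0.970874
APV(future benefits) per unit = sum_{k=0}^{8} k_p_x * q * v^(k+1) = 0.189912
APV(future benefits) = 269886 * 0.189912 = 51254.6632
Life annuity-due factor ä_{x:9} = sum_{k=0}^{8} k_p_x * v^k = 7.244801
APV(future premiums) = 667 * 7.244801 = 4832.2826
V = 51254.6632 - 4832.2826
= 46422.3806


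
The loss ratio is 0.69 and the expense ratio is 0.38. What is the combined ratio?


Combined ratio = loss ratio + expense ratio
= 0.69 + 0.38
= 1.07


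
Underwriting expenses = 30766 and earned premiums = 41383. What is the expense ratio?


Expense ratio = expenses / premiums
= 30766 / 41383
= 0.7434


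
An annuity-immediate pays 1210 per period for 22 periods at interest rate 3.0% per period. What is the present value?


PV = PMT * (1 - (1+i)^(-n)) / i
= 1210 * (1 - (1+0.03)^(-22)) / 0.03
= 1210 * (1 - 0.521893) / 0.03
= 1210 * 15.936917
= 19283.6691


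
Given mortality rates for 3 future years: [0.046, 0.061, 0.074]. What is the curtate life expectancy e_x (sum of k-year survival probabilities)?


e_x = sum_{k=1}^{n} k_p_x
k_p_x values:
  1_p_x = 0.954
  2_p_x = 0.895806
  3_p_x = 0.829516
e_x = 2.6793


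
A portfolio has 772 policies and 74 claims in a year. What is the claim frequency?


frequency = claims / policies
= 74 / 772
= 0.0959


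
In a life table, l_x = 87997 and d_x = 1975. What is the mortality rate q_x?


q_x = d_x / l_x
= 1975 / 87997
= 0.0224


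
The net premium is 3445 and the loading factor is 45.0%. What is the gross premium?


Gross = net * (1 + loading)
= 3445 * (1 + 0.45)
= 3445 * 1.45
= 4995.25


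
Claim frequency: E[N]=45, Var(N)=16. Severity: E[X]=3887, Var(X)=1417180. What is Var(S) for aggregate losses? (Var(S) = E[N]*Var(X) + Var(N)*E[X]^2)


Var(S) = E[N]*Var(X) + Var(N)*E[X]^2
= 45*1417180 + 16*3887^2
= 63773100 + 241740304
= 3.0551e+08


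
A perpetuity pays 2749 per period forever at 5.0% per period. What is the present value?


PV = PMT / i
= 2749 / 0.05
= 54980.0


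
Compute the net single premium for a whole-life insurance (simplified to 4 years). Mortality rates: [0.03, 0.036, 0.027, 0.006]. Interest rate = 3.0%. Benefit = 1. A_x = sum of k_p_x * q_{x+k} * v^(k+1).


v = 0.970874
Year 0: k_p_x=1.0, q=0.03, term=0.029126
Year 1: k_p_x=0.97, q=0.036, term=0.032915
Year 2: k_p_x=0.93508, q=0.027, term=0.023105
Year 3: k_p_x=0.909833, q=0.006, term=0.00485
A_x = 0.09


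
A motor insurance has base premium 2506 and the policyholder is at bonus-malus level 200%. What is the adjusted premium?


adjusted = base * BM_level / 100
= 2506 * 200 / 100
= 2506 * 2.0
= 5012.0


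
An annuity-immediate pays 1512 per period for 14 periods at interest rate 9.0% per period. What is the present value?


PV = PMT * (1 - (1+i)^(-n)) / i
= 1512 * (1 - (1+0.09)^(-14)) / 0.09
= 1512 * (1 - 0.299246) / 0.09
= 1512 * 7.78615
= 11772.6594


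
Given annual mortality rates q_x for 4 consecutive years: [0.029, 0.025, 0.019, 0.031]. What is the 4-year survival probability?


p_k = 1 - q_k for each year
Survival = product of (1 - q_k)
= 0.971 * 0.975 * 0.981 * 0.969
= 0.8999


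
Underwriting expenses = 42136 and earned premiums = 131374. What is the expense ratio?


Expense ratio = expenses / premiums
= 42136 / 131374
= 0.3207


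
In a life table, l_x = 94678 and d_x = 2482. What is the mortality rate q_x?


q_x = d_x / l_x
= 2482 / 94678
= 0.0262


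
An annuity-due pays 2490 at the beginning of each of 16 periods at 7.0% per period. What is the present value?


PV_due = PMT * (1-(1+i)^(-n))/i * (1+i)
PV_immediate = 23522.155
PV_due = 23522.155 * 1.07
= 25168.7059


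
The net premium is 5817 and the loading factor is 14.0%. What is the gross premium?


Gross = net * (1 + loading)
= 5817 * (1 + 0.14)
= 5817 * 1.14
= 6631.38


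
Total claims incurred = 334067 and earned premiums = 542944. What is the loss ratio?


Loss ratio = claims / premiums
= 334067 / 542944
= 0.6153


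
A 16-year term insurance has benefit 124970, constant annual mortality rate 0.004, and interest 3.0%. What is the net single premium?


NSP = benefit * sum_{k=0}^{n-1} k_p_x * q * v^(k+1)
With constant q=0.004, v=0.970874
Sum = 0.048887
NSP = 124970 * 0.048887
= 6109.435


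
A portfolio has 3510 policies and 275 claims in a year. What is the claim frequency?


frequency = claims / policies
= 275 / 3510
= 0.0783


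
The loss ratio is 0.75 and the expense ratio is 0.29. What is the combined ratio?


Combined ratio = loss ratio + expense ratio
= 0.75 + 0.29
= 1.04


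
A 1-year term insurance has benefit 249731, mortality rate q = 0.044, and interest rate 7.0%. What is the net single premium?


NSP = benefit * q * v
v = 1/(1+i) = 0.934579
NSP = 249731 * 0.044 * 0.934579
= 10269.3121


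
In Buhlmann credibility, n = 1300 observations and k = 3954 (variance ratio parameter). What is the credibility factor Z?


Z = n / (n + k)
= 1300 / (1300 + 3954)
= 1300 / 5254
= 0.2474


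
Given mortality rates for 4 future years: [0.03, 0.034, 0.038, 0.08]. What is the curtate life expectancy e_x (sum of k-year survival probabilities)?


e_x = sum_{k=1}^{n} k_p_x
k_p_x values:
  1_p_x = 0.97
  2_p_x = 0.93702
  3_p_x = 0.901413
  4_p_x = 0.8293
e_x = 3.6377


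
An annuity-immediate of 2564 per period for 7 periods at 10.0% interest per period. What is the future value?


FV = PMT * ((1+i)^n - 1) / i
= 2564 * ((1.1)^7 - 1) / 0.1
= 2564 * (1.948717 - 1) / 0.1
= 24325.1064


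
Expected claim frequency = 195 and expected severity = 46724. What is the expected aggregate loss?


E[S] = E[N] * E[X]
= 195 * 46724
= 9.1112e+06


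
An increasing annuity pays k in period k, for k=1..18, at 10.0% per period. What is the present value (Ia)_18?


(Ia)_n = sum_{k=1}^{n} k * v^k, v = 1/(1+i)
v = 0.909091
Sum computed term by term:
(Ia)_18 = 57.841


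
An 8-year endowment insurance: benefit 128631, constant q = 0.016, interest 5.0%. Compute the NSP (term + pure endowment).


Term component = 12632.2402
Pure endowment = 8_p_x * v^8 * benefit = 0.878943 * 0.676839 * 128631 = 76523.0094
NSP = 89155.2495


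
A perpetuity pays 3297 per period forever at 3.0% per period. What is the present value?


PV = PMT / i
= 3297 / 0.03
= 109900.0


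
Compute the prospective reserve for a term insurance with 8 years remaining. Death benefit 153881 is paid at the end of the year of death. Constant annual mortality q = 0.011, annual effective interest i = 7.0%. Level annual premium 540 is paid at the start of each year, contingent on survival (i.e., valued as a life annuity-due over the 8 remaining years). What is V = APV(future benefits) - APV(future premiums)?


v = 1/(1+i) = 0.934579
APV(future benefits) per unit = sum_{k=0}^{7} k_p_x * q * v^(k+1) = 0.063458
APV(future benefits) = 153881 * 0.063458 = 9764.9179
Life annuity-due factor ä_{x:8} = sum_{k=0}^{7} k_p_x * v^k = 6.172693
APV(future premiums) = 540 * 6.172693 = 3333.2543
V = 9764.9179 - 3333.2543
= 6431.6636


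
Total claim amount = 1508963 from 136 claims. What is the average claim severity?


severity = total / number
= 1508963 / 136
= 11095.3162
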